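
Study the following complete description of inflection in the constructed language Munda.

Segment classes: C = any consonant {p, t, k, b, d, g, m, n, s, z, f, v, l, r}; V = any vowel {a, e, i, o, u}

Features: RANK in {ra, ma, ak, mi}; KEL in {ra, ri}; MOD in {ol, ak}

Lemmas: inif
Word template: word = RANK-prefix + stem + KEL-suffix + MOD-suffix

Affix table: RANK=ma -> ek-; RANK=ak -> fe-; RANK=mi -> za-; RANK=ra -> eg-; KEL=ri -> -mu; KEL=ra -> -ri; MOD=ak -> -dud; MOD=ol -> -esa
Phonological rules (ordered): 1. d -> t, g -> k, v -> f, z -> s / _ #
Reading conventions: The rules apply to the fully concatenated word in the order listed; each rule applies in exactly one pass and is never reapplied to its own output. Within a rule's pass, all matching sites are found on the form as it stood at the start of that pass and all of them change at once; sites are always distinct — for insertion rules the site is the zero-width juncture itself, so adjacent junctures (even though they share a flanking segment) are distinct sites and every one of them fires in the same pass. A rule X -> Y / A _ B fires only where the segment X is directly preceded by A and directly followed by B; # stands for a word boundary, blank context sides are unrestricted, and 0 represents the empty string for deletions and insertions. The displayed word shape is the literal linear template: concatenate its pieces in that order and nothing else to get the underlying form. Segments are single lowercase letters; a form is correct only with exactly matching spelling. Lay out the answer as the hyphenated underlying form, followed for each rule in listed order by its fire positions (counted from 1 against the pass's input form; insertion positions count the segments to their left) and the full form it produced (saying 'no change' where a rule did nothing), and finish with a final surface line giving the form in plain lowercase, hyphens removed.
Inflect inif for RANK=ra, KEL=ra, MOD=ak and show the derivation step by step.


underlying: eg-inif-ri-dud
1. d -> t, g -> k, v -> f, z -> s / _ #: fires at position(s) 11: eginifridut
surface: eginifridut


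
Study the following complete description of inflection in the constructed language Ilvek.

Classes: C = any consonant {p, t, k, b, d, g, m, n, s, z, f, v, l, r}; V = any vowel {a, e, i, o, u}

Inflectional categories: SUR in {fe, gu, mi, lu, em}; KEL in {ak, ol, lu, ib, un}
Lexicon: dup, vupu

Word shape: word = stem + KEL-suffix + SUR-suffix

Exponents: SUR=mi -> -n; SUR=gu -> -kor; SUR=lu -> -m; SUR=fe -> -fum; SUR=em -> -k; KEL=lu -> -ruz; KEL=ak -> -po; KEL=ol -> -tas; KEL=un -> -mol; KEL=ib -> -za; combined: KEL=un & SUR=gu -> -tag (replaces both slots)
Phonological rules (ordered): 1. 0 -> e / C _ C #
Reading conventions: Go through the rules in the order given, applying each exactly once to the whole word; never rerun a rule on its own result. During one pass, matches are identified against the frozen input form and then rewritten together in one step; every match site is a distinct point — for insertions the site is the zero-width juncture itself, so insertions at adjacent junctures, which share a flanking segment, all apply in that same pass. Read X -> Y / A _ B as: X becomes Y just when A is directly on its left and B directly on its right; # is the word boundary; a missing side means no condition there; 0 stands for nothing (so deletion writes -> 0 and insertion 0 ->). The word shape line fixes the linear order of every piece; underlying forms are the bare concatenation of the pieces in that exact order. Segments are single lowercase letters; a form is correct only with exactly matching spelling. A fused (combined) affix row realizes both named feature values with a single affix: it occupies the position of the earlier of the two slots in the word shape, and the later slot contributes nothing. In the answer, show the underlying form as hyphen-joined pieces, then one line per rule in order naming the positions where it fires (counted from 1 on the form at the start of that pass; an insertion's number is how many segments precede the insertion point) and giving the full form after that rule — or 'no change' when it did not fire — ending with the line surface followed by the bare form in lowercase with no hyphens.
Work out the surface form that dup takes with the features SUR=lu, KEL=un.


underlying: dup-mol-m
1. 0 -> e / C _ C #: inserts after position(s) 6: dupmolem
surface: dupmolem


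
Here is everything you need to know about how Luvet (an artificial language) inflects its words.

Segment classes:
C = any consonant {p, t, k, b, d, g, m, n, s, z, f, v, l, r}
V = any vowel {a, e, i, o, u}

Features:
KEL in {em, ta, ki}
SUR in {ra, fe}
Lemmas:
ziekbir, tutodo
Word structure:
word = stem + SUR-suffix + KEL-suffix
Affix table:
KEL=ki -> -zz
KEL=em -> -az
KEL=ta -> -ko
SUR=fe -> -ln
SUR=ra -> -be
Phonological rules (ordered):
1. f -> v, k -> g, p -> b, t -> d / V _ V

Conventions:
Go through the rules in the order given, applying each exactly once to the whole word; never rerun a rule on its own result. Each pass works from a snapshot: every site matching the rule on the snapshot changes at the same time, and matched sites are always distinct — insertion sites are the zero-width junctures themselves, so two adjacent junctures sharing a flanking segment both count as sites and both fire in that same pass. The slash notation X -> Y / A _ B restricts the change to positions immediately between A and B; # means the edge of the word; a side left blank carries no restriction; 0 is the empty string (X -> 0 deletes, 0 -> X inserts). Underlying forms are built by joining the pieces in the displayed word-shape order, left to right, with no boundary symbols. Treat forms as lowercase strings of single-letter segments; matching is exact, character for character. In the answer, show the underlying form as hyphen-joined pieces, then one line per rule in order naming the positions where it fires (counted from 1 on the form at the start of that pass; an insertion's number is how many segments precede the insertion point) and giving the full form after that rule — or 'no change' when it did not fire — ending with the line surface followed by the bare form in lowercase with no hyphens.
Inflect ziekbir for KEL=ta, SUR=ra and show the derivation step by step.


underlying: ziekbir-be-ko
1. f -> v, k -> g, p -> b, t -> d / V _ V: fires at position(s) 10: ziekbirbego
surface: ziekbirbego


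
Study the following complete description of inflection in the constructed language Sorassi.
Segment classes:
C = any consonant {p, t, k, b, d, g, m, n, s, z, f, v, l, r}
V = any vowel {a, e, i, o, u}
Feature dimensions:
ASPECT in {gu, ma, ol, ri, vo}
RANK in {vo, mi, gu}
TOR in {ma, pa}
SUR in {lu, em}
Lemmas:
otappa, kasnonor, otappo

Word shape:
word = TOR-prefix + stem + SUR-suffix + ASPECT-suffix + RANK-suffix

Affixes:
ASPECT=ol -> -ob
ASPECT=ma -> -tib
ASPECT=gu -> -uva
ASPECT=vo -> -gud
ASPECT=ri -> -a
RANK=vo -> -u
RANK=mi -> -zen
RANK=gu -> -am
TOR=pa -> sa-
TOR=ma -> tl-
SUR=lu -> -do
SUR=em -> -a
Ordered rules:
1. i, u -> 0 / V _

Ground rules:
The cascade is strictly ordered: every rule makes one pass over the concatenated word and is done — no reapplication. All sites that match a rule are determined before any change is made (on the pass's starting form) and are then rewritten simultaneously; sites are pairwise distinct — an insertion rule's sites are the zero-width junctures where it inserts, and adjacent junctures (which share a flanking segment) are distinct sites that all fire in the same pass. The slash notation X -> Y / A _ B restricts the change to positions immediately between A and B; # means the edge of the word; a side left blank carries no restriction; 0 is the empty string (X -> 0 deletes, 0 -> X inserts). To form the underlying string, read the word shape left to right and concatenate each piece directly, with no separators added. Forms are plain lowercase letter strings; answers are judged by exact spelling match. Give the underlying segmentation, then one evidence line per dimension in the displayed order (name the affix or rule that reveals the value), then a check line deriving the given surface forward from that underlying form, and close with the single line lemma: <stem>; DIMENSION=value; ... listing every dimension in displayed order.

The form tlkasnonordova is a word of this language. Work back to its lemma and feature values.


underlying: tl-kasnonor-do-uva-u
ASPECT=gu - signalled by the affix -uva
RANK=vo - signalled by the affix -u
TOR=ma - signalled by the affix tl-
SUR=lu - signalled by the affix -do
check: tlkasnonordouvau -> tlkasnonordova
lemma: kasnonor; ASPECT=gu; RANK=vo; TOR=ma; SUR=lu


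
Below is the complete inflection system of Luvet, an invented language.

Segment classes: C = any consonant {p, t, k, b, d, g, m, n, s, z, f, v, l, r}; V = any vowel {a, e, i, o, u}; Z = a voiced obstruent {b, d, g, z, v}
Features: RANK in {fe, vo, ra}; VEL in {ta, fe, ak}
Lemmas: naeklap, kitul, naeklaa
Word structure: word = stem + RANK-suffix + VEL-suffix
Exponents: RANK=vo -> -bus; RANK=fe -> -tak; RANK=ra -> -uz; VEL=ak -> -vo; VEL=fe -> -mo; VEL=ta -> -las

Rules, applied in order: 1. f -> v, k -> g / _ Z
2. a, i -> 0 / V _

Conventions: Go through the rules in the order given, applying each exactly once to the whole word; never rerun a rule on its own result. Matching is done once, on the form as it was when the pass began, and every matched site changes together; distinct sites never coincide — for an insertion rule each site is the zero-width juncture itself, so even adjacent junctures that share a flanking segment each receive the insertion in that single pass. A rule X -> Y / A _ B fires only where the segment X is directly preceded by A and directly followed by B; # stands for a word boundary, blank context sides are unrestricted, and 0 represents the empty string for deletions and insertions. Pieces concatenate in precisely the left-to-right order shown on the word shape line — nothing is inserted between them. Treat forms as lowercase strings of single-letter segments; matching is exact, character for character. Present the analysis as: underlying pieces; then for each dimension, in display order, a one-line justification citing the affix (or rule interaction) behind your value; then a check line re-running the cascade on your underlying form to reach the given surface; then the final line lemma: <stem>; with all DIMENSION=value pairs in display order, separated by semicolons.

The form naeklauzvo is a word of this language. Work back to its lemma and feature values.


underlying: naeklaa-uz-vo
RANK=ra - signalled by the affix -uz
VEL=ak - signalled by the affix -vo
check: naeklaauzvo -> naeklaauzvo -> naeklauzvo
lemma: naeklaa; RANK=ra; VEL=ak


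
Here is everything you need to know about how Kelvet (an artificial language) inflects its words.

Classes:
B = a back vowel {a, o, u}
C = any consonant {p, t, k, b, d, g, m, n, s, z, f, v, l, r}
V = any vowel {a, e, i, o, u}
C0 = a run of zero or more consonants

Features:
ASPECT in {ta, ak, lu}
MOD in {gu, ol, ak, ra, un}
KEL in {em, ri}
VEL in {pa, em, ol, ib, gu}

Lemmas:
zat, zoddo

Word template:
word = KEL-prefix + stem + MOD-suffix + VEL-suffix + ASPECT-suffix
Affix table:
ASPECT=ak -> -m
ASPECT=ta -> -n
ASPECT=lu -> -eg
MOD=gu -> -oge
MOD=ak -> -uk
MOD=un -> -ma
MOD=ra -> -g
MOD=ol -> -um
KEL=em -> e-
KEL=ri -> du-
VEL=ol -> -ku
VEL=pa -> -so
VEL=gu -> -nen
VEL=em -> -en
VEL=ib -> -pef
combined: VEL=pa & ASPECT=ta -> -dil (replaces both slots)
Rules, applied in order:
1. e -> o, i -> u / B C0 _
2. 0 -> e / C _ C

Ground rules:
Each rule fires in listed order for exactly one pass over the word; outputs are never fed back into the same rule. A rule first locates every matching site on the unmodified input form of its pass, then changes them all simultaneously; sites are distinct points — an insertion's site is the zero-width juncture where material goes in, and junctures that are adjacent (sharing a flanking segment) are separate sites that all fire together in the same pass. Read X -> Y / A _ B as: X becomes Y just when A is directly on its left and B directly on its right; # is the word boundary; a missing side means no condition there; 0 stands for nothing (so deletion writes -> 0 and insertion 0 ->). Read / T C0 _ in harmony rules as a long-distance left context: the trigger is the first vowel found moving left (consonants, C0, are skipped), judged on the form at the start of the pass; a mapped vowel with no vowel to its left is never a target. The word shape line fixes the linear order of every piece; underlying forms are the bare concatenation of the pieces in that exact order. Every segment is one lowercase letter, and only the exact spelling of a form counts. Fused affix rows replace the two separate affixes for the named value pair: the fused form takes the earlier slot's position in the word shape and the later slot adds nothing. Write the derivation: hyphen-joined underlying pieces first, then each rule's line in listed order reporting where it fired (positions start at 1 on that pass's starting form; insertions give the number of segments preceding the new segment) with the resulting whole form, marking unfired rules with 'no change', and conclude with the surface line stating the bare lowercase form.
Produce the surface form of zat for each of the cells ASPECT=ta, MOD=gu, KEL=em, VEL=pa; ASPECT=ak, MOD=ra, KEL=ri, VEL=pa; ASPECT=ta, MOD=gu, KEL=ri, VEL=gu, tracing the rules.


cell ASPECT=ta, MOD=gu, KEL=em, VEL=pa:
underlying: e-zat-oge-dil
1. e -> o, i -> u / B C0 _: fires at position(s) 7: ezatogodil
2. 0 -> e / C _ C: no change
surface: ezatogodil

cell ASPECT=ak, MOD=ra, KEL=ri, VEL=pa:
underlying: du-zat-g-so-m
1. e -> o, i -> u / B C0 _: no change
2. 0 -> e / C _ C: inserts after position(s) 5, 6: duzategesom
surface: duzategesom

cell ASPECT=ta, MOD=gu, KEL=ri, VEL=gu:
underlying: du-zat-oge-nen-n
1. e -> o, i -> u / B C0 _: fires at position(s) 8: duzatogonenn
2. 0 -> e / C _ C: inserts after position(s) 11: duzatogonenen
surface: duzatogonenen


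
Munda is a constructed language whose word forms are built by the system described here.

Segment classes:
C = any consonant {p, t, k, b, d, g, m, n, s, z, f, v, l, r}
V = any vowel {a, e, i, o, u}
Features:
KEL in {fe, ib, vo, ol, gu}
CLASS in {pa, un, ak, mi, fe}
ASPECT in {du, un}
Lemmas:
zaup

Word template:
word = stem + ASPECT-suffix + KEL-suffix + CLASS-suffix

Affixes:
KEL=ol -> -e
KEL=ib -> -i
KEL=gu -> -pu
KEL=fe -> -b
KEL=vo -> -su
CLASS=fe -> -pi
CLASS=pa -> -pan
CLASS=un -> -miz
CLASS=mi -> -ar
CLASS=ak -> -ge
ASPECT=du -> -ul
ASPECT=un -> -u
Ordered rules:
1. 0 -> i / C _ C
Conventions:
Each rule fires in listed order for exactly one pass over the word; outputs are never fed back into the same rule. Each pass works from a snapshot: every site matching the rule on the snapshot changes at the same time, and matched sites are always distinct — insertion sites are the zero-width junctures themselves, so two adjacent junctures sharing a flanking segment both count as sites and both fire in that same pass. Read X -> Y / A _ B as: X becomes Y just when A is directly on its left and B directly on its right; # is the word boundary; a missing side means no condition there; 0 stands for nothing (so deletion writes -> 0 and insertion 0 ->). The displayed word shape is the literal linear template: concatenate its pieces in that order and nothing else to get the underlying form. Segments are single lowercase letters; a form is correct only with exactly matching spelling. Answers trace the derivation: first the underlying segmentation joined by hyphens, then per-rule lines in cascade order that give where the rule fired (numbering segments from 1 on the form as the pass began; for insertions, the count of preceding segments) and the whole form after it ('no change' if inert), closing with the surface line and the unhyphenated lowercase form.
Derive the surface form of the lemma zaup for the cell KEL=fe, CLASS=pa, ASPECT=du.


underlying: zaup-ul-b-pan
1. 0 -> i / C _ C: inserts after position(s) 6, 7: zaupulibipan
surface: zaupulibipan


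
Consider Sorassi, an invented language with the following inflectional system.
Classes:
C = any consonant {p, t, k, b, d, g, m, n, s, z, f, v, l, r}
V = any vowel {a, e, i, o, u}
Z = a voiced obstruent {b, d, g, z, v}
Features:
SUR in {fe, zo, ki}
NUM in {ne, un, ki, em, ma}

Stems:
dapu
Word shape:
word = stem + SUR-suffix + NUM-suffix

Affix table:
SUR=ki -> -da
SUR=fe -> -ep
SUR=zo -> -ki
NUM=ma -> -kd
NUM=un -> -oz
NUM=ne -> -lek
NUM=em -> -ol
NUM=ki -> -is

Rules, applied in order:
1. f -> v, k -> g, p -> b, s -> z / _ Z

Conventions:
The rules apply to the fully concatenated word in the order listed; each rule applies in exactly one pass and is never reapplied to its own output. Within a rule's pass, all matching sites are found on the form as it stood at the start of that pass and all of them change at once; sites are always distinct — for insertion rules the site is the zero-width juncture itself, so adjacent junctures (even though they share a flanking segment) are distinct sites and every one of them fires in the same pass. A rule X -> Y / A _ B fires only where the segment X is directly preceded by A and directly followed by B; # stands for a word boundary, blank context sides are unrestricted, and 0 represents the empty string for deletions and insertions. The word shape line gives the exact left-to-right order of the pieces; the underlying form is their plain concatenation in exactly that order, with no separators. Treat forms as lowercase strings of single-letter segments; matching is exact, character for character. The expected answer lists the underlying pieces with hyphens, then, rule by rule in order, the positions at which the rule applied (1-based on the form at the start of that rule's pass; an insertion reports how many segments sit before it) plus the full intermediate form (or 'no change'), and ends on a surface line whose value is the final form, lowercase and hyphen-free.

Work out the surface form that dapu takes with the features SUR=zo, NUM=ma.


underlying: dapu-ki-kd
1. f -> v, k -> g, p -> b, s -> z / _ Z: fires at position(s) 7: dapukigd
surface: dapukigd


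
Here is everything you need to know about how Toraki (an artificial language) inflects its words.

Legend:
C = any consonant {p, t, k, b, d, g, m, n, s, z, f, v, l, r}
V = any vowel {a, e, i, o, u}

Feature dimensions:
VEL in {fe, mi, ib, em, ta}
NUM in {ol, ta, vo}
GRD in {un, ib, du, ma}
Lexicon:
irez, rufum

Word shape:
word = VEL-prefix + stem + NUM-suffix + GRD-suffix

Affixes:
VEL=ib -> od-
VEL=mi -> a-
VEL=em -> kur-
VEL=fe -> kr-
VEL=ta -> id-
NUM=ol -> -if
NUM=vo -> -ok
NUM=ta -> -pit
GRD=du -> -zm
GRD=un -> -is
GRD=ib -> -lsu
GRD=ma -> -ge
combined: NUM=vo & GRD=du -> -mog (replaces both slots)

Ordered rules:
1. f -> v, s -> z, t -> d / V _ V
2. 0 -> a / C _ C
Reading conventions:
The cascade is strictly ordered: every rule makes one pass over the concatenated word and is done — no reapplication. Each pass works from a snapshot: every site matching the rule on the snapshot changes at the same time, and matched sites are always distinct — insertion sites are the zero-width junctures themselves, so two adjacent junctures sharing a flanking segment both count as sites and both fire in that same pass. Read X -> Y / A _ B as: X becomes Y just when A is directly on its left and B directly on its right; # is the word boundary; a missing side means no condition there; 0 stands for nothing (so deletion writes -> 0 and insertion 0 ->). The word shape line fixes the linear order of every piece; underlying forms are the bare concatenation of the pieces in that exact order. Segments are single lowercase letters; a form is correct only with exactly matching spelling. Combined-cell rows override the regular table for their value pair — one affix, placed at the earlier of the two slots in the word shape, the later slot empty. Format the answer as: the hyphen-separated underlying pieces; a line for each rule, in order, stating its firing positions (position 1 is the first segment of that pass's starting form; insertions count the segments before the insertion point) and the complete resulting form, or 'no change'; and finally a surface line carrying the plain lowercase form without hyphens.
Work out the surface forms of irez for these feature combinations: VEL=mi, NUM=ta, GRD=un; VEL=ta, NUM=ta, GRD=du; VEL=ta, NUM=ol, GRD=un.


cell VEL=mi, NUM=ta, GRD=un:
underlying: a-irez-pit-is
1. f -> v, s -> z, t -> d / V _ V: fires at position(s) 8: airezpidis
2. 0 -> a / C _ C: inserts after position(s) 5: airezapidis
surface: airezapidis

cell VEL=ta, NUM=ta, GRD=du:
underlying: id-irez-pit-zm
1. f -> v, s -> z, t -> d / V _ V: no change
2. 0 -> a / C _ C: inserts after position(s) 6, 9, 10: idirezapitazam
surface: idirezapitazam

cell VEL=ta, NUM=ol, GRD=un:
underlying: id-irez-if-is
1. f -> v, s -> z, t -> d / V _ V: fires at position(s) 8: idirezivis
2. 0 -> a / C _ C: no change
surface: idirezivis


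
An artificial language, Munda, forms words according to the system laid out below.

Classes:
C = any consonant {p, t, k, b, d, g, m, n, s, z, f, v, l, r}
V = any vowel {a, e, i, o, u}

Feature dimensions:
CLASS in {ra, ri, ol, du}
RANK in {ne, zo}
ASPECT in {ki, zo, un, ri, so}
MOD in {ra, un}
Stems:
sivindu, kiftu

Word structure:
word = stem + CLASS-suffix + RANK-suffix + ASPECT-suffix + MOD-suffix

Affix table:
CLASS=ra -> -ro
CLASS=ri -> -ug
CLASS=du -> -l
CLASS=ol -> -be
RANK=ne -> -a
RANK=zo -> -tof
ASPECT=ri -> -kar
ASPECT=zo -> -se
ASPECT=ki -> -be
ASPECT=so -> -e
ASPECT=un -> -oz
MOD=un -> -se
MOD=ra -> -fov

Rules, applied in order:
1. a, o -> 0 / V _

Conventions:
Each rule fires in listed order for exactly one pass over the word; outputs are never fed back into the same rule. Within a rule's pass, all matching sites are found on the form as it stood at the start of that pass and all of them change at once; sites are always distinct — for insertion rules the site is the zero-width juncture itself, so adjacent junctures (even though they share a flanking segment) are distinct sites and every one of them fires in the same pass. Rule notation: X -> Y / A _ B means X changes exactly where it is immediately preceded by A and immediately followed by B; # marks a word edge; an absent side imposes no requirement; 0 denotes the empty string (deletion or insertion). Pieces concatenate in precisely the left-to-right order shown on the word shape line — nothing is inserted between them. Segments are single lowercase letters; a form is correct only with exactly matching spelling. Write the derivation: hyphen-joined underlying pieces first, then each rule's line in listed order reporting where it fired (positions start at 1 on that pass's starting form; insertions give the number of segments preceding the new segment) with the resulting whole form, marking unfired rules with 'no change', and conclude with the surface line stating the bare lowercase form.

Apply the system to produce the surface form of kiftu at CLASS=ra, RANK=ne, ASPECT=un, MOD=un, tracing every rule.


underlying: kiftu-ro-a-oz-se
1. a, o -> 0 / V _: fires at position(s) 8, 9: kifturozse
surface: kifturozse


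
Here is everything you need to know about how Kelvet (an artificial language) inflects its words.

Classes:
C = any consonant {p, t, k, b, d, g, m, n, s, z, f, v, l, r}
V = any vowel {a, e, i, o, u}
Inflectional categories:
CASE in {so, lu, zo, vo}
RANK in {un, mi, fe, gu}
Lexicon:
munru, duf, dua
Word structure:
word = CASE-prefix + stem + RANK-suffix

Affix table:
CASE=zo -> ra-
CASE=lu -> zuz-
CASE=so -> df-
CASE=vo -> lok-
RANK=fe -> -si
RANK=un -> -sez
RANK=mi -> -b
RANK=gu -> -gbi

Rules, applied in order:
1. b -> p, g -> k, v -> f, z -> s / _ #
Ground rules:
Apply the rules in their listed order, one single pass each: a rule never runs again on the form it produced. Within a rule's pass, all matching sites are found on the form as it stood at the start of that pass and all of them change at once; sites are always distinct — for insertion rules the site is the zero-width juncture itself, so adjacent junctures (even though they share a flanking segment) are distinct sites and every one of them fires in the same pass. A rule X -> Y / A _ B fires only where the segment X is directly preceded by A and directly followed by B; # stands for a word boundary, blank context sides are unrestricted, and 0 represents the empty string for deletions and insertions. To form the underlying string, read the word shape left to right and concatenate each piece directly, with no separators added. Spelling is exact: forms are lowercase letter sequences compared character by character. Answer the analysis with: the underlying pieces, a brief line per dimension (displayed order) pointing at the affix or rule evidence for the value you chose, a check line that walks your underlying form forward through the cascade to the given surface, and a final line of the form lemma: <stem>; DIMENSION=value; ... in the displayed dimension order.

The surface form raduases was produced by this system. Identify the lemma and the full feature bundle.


underlying: ra-dua-sez
CASE=zo - signalled by the affix ra-
RANK=un - signalled by the affix -sez
check: raduasez -> raduases
lemma: dua; CASE=zo; RANK=un


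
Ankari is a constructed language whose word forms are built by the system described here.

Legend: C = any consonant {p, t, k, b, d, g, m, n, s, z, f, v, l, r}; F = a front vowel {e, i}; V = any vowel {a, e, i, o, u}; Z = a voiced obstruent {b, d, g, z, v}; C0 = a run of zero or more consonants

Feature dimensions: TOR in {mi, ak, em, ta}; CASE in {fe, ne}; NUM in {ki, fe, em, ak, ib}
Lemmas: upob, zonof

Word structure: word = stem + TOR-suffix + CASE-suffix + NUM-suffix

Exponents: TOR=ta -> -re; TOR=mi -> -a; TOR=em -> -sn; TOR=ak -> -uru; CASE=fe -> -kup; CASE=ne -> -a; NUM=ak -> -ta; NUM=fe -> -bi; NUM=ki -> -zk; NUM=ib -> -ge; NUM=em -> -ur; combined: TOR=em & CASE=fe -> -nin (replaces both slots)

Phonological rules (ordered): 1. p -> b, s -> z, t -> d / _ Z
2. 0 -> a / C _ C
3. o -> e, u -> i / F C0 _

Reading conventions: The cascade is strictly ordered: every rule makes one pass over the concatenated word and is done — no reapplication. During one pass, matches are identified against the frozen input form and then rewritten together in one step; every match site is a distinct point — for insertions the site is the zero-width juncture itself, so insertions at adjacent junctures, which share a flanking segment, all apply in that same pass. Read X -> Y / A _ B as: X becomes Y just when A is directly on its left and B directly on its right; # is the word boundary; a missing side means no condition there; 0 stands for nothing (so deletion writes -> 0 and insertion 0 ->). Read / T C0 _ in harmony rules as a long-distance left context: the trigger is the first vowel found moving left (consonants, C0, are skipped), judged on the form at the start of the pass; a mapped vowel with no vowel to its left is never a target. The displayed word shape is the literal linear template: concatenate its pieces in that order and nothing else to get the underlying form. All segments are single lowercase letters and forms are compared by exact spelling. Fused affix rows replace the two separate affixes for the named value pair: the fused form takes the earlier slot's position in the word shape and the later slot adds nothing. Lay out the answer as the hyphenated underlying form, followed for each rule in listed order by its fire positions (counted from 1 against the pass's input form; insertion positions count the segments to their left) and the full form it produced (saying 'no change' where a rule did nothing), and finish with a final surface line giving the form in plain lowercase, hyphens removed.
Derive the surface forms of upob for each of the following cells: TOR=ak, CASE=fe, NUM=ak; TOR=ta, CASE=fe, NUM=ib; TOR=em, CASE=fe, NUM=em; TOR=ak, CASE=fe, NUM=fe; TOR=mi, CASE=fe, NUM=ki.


cell TOR=ak, CASE=fe, NUM=ak:
underlying: upob-uru-kup-ta
1. p -> b, s -> z, t -> d / _ Z: no change
2. 0 -> a / C _ C: inserts after position(s) 10: upoburukupata
3. o -> e, u -> i / F C0 _: no change
surface: upoburukupata

cell TOR=ta, CASE=fe, NUM=ib:
underlying: upob-re-kup-ge
1. p -> b, s -> z, t -> d / _ Z: fires at position(s) 9: upobrekubge
2. 0 -> a / C _ C: inserts after position(s) 4, 9: upobarekubage
3. o -> e, u -> i / F C0 _: fires at position(s) 9: upobarekibage
surface: upobarekibage

cell TOR=em, CASE=fe, NUM=em:
underlying: upob-nin-ur
1. p -> b, s -> z, t -> d / _ Z: no change
2. 0 -> a / C _ C: inserts after position(s) 4: upobaninur
3. o -> e, u -> i / F C0 _: fires at position(s) 9: upobaninir
surface: upobaninir

cell TOR=ak, CASE=fe, NUM=fe:
underlying: upob-uru-kup-bi
1. p -> b, s -> z, t -> d / _ Z: fires at position(s) 10: upoburukubbi
2. 0 -> a / C _ C: inserts after position(s) 10: upoburukubabi
3. o -> e, u -> i / F C0 _: no change
surface: upoburukubabi

cell TOR=mi, CASE=fe, NUM=ki:
underlying: upob-a-kup-zk
1. p -> b, s -> z, t -> d / _ Z: fires at position(s) 8: upobakubzk
2. 0 -> a / C _ C: inserts after position(s) 8, 9: upobakubazak
3. o -> e, u -> i / F C0 _: no change
surface: upobakubazak


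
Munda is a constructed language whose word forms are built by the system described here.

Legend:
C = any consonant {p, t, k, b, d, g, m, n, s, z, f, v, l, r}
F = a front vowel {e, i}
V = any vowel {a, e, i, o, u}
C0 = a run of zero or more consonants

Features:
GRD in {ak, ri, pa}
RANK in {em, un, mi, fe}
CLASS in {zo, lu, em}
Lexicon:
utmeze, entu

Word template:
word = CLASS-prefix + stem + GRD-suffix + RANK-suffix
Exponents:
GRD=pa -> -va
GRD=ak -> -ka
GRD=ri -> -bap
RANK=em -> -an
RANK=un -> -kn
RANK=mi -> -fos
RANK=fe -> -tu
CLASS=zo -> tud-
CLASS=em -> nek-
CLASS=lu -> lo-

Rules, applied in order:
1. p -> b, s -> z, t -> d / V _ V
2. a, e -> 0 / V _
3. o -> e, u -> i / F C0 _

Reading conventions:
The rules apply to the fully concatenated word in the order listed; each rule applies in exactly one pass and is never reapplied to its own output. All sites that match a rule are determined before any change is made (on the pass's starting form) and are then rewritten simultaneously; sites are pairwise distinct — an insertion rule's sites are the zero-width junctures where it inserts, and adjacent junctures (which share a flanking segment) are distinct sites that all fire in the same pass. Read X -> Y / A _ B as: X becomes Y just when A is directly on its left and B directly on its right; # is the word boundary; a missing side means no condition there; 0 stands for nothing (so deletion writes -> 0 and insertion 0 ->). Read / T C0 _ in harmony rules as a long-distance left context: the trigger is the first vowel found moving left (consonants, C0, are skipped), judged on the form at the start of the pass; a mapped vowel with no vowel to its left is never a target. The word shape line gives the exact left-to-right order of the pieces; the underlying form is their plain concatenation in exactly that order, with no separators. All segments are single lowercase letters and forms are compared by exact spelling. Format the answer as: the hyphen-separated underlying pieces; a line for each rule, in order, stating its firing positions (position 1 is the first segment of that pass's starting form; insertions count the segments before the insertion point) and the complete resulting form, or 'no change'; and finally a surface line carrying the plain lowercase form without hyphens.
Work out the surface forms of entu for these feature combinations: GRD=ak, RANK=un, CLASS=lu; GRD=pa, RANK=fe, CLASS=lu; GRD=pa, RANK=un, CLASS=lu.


cell GRD=ak, RANK=un, CLASS=lu:
underlying: lo-entu-ka-kn
1. p -> b, s -> z, t -> d / V _ V: no change
2. a, e -> 0 / V _: fires at position(s) 3: lontukakn
3. o -> e, u -> i / F C0 _: no change
surface: lontukakn

cell GRD=pa, RANK=fe, CLASS=lu:
underlying: lo-entu-va-tu
1. p -> b, s -> z, t -> d / V _ V: fires at position(s) 9: loentuvadu
2. a, e -> 0 / V _: fires at position(s) 3: lontuvadu
3. o -> e, u -> i / F C0 _: no change
surface: lontuvadu

cell GRD=pa, RANK=un, CLASS=lu:
underlying: lo-entu-va-kn
1. p -> b, s -> z, t -> d / V _ V: no change
2. a, e -> 0 / V _: fires at position(s) 3: lontuvakn
3. o -> e, u -> i / F C0 _: no change
surface: lontuvakn


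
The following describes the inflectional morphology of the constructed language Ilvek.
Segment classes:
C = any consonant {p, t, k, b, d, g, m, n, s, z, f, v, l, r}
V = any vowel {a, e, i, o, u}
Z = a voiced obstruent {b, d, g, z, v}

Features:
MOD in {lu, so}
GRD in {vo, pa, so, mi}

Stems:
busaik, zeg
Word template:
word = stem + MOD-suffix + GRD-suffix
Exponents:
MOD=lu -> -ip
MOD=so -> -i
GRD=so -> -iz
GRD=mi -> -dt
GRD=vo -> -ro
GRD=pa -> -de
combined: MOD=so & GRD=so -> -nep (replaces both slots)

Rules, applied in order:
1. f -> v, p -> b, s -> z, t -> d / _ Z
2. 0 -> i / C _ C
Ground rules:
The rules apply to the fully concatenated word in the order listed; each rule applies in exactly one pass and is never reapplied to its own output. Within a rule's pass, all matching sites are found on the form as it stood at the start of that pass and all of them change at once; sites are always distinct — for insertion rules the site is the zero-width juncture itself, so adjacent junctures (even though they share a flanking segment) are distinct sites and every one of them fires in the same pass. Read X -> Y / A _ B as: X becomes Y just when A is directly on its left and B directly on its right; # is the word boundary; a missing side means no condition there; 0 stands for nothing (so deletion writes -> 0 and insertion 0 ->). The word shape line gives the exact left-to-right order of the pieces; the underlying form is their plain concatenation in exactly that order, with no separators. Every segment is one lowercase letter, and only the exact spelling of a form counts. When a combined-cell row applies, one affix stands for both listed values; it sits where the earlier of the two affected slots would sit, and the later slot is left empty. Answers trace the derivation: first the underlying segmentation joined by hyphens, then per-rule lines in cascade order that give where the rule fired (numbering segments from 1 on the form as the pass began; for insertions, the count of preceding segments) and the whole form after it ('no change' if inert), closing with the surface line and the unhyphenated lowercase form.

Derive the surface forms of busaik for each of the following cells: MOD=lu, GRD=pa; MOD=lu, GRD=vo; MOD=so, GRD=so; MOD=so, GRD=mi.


cell MOD=lu, GRD=pa:
underlying: busaik-ip-de
1. f -> v, p -> b, s -> z, t -> d / _ Z: fires at position(s) 8: busaikibde
2. 0 -> i / C _ C: inserts after position(s) 8: busaikibide
surface: busaikibide

cell MOD=lu, GRD=vo:
underlying: busaik-ip-ro
1. f -> v, p -> b, s -> z, t -> d / _ Z: no change
2. 0 -> i / C _ C: inserts after position(s) 8: busaikipiro
surface: busaikipiro

cell MOD=so, GRD=so:
underlying: busaik-nep
1. f -> v, p -> b, s -> z, t -> d / _ Z: no change
2. 0 -> i / C _ C: inserts after position(s) 6: busaikinep
surface: busaikinep

cell MOD=so, GRD=mi:
underlying: busaik-i-dt
1. f -> v, p -> b, s -> z, t -> d / _ Z: no change
2. 0 -> i / C _ C: inserts after position(s) 8: busaikidit
surface: busaikidit


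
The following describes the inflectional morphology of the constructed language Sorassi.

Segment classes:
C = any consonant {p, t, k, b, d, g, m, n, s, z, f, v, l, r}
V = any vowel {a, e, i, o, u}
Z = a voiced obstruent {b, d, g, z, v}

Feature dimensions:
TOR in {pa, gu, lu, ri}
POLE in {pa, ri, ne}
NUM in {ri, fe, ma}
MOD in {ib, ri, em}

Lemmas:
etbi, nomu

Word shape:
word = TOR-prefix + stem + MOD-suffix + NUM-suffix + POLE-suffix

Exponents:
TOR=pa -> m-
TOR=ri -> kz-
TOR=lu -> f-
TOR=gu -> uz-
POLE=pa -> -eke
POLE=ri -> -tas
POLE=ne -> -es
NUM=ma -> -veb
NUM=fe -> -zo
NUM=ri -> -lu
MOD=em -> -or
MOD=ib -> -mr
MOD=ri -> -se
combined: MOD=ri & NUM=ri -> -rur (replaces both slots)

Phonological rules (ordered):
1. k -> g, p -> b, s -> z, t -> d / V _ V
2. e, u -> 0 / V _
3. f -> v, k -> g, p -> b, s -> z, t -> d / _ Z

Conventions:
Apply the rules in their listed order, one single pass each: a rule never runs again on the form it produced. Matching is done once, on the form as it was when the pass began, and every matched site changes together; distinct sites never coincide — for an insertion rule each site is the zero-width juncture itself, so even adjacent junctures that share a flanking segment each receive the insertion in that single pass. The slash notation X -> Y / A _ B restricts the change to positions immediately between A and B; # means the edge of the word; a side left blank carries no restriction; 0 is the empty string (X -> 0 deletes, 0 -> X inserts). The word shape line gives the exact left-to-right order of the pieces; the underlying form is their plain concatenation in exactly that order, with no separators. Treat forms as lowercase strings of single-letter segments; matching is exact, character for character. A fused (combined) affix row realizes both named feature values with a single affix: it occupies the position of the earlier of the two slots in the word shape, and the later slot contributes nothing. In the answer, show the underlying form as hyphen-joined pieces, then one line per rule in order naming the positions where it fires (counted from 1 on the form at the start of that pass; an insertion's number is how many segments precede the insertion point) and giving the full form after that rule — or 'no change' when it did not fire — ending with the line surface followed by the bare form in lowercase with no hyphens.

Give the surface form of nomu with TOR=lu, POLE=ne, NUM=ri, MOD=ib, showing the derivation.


underlying: f-nomu-mr-lu-es
1. k -> g, p -> b, s -> z, t -> d / V _ V: no change
2. e, u -> 0 / V _: fires at position(s) 10: fnomumrlus
3. f -> v, k -> g, p -> b, s -> z, t -> d / _ Z: no change
surface: fnomumrlus


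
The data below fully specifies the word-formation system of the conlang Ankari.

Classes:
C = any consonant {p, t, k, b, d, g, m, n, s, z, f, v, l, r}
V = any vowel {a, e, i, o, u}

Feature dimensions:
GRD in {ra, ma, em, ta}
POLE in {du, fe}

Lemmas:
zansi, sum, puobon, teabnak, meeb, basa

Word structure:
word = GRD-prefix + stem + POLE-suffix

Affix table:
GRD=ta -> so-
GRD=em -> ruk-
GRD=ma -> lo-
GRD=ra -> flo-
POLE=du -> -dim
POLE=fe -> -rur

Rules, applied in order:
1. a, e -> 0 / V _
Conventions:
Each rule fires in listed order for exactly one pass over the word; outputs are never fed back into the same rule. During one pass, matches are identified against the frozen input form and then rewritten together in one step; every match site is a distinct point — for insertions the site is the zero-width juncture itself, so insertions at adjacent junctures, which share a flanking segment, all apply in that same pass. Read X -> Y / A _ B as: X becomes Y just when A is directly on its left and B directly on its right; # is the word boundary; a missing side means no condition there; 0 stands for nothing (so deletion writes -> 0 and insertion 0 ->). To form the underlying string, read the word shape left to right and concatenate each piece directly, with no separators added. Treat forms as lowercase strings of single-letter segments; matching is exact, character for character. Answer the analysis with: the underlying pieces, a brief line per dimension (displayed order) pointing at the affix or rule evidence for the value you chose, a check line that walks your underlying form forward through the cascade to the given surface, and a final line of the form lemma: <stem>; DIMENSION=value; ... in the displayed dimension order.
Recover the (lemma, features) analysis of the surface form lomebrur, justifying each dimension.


underlying: lo-meeb-rur
GRD=ma - signalled by the affix lo-
POLE=fe - signalled by the affix -rur
check: lomeebrur -> lomebrur
lemma: meeb; GRD=ma; POLE=fe


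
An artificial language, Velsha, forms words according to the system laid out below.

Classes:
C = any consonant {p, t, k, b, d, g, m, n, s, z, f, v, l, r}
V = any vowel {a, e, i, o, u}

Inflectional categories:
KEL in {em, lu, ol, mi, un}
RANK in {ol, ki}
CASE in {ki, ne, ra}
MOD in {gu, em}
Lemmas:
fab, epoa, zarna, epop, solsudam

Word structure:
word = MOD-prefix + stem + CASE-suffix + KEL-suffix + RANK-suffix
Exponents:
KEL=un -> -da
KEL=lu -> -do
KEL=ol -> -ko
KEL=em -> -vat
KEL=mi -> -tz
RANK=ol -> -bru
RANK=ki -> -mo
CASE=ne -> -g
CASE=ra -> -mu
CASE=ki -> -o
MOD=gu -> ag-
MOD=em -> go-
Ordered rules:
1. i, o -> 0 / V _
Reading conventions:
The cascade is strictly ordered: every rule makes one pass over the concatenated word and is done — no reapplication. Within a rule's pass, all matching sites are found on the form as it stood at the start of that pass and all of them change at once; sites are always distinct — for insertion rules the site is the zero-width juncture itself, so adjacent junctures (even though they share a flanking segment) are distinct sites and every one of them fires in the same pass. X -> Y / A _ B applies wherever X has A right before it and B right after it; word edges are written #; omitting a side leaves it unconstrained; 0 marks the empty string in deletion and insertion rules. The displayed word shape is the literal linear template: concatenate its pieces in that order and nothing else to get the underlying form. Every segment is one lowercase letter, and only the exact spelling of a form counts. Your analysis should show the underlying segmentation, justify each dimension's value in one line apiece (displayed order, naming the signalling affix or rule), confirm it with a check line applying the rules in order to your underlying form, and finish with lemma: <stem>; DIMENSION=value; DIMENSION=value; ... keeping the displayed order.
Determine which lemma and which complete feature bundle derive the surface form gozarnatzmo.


underlying: go-zarna-o-tz-mo
KEL=mi - signalled by the affix -tz
RANK=ki - signalled by the affix -mo
CASE=ki - signalled by the affix -o
MOD=em - signalled by the affix go-
check: gozarnaotzmo -> gozarnatzmo
lemma: zarna; KEL=mi; RANK=ki; CASE=ki; MOD=em
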